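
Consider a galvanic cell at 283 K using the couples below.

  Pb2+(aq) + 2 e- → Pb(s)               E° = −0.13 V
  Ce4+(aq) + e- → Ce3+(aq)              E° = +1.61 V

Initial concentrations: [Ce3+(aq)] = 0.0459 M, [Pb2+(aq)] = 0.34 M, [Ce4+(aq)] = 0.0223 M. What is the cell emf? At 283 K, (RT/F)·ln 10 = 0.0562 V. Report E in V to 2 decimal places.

+1.74 V

The Ce⁴⁺/Ce³⁺ couple has the more positive E°, so it is the cathode; Pb²⁺/Pb is the anode.
E°cell = E°cat − E°an = +1.61 − (−0.13) = +1.74 V; n = 2.
For the overall reaction 2 Ce4+(aq) + Pb(s) → 2 Ce3+(aq) + Pb2+(aq), Q = ([Ce3+(aq)]^2·[Pb2+(aq)]) / [Ce4+(aq)]^2 = 1.44, giving log Q = 0.158.
E = E° − (0.0562/n)·log Q = +1.74 − (0.0562/2)(0.158) = +1.74 V.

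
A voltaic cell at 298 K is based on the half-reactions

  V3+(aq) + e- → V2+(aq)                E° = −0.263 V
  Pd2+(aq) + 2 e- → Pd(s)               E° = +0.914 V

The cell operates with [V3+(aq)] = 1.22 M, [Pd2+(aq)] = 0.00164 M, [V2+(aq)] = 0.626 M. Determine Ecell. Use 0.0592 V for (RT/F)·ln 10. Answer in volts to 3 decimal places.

Pd²⁺/Pd is reduced (cathode, E° = +0.914 V) and V³⁺/V²⁺ is oxidized (anode).
E°cell = +0.914 − (−0.263) = +1.177 V, with n = 2 electrons transferred.
For the overall reaction Pd2+(aq) + 2 V2+(aq) → Pd(s) + 2 V3+(aq), Q = [V3+(aq)]^2 / ([Pd2+(aq)]·[V2+(aq)]^2) = 2.32×10^3, giving log Q = 3.365.
Applying E = E° − (RT ln10/nF)·log Q gives +1.177 − (0.0592/2)(3.365) = +1.077 V.

+1.077 V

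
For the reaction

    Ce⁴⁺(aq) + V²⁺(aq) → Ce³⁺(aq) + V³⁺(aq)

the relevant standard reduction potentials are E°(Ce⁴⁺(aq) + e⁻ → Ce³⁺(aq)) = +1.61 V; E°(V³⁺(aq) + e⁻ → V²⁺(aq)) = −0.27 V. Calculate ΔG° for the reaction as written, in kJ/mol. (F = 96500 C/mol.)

In the reaction as written Ce⁴⁺(aq) is reduced, so the Ce⁴⁺/Ce³⁺ couple is the cathode and V³⁺/V²⁺ is the anode.
E°cell = +1.61 − (−0.27) = +1.88 V; balancing electrons gives n = 1.
ΔG° = −nFE°cell = −(1)(96500)(+1.88) J/mol = −181 kJ/mol.

−181 kJ/mol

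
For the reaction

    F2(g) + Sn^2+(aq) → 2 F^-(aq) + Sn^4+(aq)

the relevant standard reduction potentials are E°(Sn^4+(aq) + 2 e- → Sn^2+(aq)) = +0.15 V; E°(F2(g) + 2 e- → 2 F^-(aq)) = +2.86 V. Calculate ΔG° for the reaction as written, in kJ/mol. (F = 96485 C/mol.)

In the reaction as written F2(g) is reduced, so the F₂/F⁻ couple is the cathode and Sn⁴⁺/Sn²⁺ is the anode.
E°cell = +2.86 − (+0.15) = +2.71 V; balancing electrons gives n = 2.
ΔG° = −nFE°cell = −(2)(96485)(+2.71) J/mol = −523 kJ/mol.

−523 kJ/mol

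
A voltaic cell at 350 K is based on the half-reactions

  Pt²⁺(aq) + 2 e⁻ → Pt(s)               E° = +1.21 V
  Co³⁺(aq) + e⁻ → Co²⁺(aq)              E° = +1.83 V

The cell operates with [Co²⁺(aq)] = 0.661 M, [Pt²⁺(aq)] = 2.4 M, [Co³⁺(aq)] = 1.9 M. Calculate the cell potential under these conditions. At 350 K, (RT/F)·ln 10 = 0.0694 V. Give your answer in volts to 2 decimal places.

The Co³⁺/Co²⁺ couple has the more positive E°, so it is the cathode; Pt²⁺/Pt is the anode.
E°cell = E°cat − E°an = +1.83 − (+1.21) = +0.62 V; n = 2.
For the overall reaction 2 Co³⁺(aq) + Pt(s) → 2 Co²⁺(aq) + Pt²⁺(aq), Q = ([Co²⁺(aq)]^2·[Pt²⁺(aq)]) / [Co³⁺(aq)]^2 = 0.29, giving log Q = −0.537.
E = E° − (0.0694/n)·log Q = +0.62 − (0.0694/2)(−0.537) = +0.64 V.

+0.64 V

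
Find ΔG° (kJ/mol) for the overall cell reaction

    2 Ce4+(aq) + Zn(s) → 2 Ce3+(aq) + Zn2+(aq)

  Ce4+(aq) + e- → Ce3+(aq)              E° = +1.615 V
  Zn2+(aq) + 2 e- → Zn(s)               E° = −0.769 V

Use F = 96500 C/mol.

−460 kJ/mol

In the reaction as written Ce4+(aq) is reduced, so the Ce⁴⁺/Ce³⁺ couple is the cathode and Zn²⁺/Zn is the anode.
E°cell = +1.615 − (−0.769) = +2.384 V; balancing electrons gives n = 2.
ΔG° = −nFE°cell = −(2)(96500)(+2.384) J/mol = −460 kJ/mol.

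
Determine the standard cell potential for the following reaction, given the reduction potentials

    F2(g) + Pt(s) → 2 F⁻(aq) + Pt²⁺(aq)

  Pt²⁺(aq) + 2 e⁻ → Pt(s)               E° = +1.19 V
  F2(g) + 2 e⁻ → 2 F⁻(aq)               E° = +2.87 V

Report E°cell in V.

+1.68 V

F2(g) gains electrons, so the F₂/F⁻ couple is the cathode; the Pt²⁺/Pt couple is the anode.
E°cell = E°(cathode) − E°(anode) = +2.87 − (+1.19) = +1.68 V.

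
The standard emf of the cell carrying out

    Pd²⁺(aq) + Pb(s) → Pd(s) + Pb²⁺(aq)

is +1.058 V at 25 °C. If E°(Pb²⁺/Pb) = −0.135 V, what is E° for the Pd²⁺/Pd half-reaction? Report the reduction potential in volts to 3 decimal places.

+0.923 V

In the reaction as written the Pd²⁺/Pd couple is reduced (cathode) and Pb²⁺/Pb is oxidized (anode), so E°cell = E°(Pd²⁺/Pd) − E°(Pb²⁺/Pb).
E°(Pd²⁺/Pd) = E°cell + E°(anode) = +1.058 + (−0.135) = +0.923 V.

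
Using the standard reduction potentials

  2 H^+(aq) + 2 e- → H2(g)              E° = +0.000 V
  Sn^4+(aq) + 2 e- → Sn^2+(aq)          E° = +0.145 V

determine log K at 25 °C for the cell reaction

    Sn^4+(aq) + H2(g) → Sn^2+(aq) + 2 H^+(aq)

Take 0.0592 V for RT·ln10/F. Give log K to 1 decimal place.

log K = 4.9

The Sn⁴⁺/Sn²⁺ couple is reduced (cathode); E°cell = +0.145 − (+0.000) = +0.145 V with n = 2.
At equilibrium E = 0, so log K = nE°cell / 0.0592 = (2)(+0.145) / 0.0592 = 4.9.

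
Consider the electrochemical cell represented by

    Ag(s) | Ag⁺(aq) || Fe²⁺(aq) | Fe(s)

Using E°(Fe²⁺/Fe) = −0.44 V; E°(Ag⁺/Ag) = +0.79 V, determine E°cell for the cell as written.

By convention the left-hand electrode in cell notation is the anode (oxidation) and the right-hand electrode is the cathode (reduction).
E°cell = E°(right) − E°(left) = −0.44 − (+0.79) = −1.23 V.
The negative sign shows that, as written, the cell would require an external voltage to drive the reaction.

−1.23 V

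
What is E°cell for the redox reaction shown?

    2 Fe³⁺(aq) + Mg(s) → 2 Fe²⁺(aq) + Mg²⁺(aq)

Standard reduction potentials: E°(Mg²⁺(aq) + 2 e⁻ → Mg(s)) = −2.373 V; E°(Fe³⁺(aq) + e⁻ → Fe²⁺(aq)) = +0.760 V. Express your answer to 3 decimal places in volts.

+3.133 V

In the reaction as written, Fe³⁺(aq) is reduced (cathode) and Mg²⁺(aq) is produced by oxidation at the anode.
E°cell = E°(cathode) − E°(anode) = +0.760 − (−2.373) = +3.133 V.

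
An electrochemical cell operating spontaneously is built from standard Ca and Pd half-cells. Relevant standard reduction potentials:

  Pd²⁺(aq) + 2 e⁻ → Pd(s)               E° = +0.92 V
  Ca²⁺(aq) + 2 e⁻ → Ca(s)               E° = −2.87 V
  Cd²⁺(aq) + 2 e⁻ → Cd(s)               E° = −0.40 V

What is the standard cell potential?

Of the two couples in this cell, the one with the more positive reduction potential is reduced at the cathode: here that is Pd²⁺/Pd (+0.92 V); Ca²⁺/Ca (−2.87 V) is the anode.
E°cell = E°(cathode) − E°(anode) = +0.92 − (−2.87) = +3.79 V.

+3.79 V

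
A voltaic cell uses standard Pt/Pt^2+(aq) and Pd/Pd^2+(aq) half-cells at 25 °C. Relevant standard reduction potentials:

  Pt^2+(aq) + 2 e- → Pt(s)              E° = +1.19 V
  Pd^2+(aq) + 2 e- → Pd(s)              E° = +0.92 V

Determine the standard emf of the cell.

The Pt²⁺/Pt couple has the higher E°, so Pt ion is reduced (cathode) and Pd is oxidized (anode).
E°cell = E°(cathode) − E°(anode) = +1.19 − (+0.92) = +0.27 V.

+0.27 V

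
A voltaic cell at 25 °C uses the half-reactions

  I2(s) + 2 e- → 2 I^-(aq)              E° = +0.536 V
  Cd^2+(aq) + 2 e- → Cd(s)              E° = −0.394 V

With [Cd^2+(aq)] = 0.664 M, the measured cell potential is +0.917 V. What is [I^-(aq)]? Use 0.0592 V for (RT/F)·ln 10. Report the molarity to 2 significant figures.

2.0 M

I₂/I⁻ is the cathode (higher E°); E°cell = +0.536 − (−0.394) = +0.930 V with n = 2.
From the Nernst equation, log Q = n(E° − E)/0.0592 = 2·(+0.930 − (+0.917))/0.0592 = 0.439.
The balanced reaction is I2(s) + Cd(s) → 2 I^-(aq) + Cd^2+(aq), so Q = [I^-(aq)]^2·[Cd^2+(aq)].
Solving for the unknown gives log [I^-(aq)] = 0.308, so [I^-(aq)] ≈ 2.0 M.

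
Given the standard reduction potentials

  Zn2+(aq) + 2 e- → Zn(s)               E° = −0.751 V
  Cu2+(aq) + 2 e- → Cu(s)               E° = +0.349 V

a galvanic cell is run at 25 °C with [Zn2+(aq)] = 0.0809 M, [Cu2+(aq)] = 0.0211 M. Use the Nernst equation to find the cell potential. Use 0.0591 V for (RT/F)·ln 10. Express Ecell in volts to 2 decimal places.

+1.08 V

The Cu²⁺/Cu couple has the more positive E°, so it is the cathode; Zn²⁺/Zn is the anode.
The standard potential is +0.349 − (−0.751) = +1.100 V and the balanced reaction transfers n = 2 electrons.
The balanced reaction is Cu2+(aq) + Zn(s) → Cu(s) + Zn2+(aq), so Q = [Zn2+(aq)] / [Cu2+(aq)] = 3.83 and log Q = 0.584.
By the Nernst equation, E = +1.100 − (0.0591/2)·(0.584) = +1.08 V.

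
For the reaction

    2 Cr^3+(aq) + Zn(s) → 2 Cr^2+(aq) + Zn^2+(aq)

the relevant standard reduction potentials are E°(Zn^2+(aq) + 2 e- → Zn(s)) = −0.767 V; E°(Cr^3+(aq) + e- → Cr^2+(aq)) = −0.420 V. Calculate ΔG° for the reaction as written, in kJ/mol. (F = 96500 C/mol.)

−67.0 kJ/mol

In the reaction as written Cr^3+(aq) is reduced, so the Cr³⁺/Cr²⁺ couple is the cathode and Zn²⁺/Zn is the anode.
E°cell = −0.420 − (−0.767) = +0.347 V; balancing electrons gives n = 2.
ΔG° = −nFE°cell = −(2)(96500)(+0.347) J/mol = −67.0 kJ/mol.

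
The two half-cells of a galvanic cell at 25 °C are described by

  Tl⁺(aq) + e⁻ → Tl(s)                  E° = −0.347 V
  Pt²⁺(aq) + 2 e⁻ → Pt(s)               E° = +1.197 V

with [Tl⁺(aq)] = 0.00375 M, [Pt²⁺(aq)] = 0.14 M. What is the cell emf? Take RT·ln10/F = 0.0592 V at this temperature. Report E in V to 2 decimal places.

+1.66 V

The Pt²⁺/Pt couple has the more positive E°, so it is the cathode; Tl⁺/Tl is the anode.
E°cell = +1.197 − (−0.347) = +1.544 V, with n = 2 electrons transferred.
The balanced reaction is Pt²⁺(aq) + 2 Tl(s) → Pt(s) + 2 Tl⁺(aq), so Q = [Tl⁺(aq)]^2 / [Pt²⁺(aq)] = 0.0001 and log Q = −3.998.
By the Nernst equation, E = +1.544 − (0.0592/2)·(−3.998) = +1.66 V.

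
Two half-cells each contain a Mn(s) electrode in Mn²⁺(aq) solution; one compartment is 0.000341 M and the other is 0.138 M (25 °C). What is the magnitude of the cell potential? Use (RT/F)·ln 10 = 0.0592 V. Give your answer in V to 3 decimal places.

0.077 V

For a concentration cell E°cell = 0, since both electrodes use the same couple.
The compartment with the higher Mn²⁺(aq) concentration (0.138 M) acts as the cathode; ions are reduced there and produced at the dilute (0.000341 M) anode.
With n = 2, Ecell = −(0.0592/2)·log([dilute]/[conc]) = −(0.0592/2)·log(0.000341/0.138) = +0.077 V.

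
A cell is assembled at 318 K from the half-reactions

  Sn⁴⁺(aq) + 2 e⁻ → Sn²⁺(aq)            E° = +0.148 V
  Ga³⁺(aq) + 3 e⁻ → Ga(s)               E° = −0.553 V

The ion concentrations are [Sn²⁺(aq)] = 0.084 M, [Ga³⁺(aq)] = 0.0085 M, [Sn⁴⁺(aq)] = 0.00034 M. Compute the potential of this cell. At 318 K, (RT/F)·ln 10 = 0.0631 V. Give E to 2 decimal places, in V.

+0.67 V

Sn⁴⁺/Sn²⁺ is reduced (cathode, E° = +0.148 V) and Ga³⁺/Ga is oxidized (anode).
E°cell = E°cat − E°an = +0.148 − (−0.553) = +0.701 V; n = 6.
For the overall reaction 3 Sn⁴⁺(aq) + 2 Ga(s) → 3 Sn²⁺(aq) + 2 Ga³⁺(aq), Q = ([Sn²⁺(aq)]^3·[Ga³⁺(aq)]^2) / [Sn⁴⁺(aq)]^3 = 1.09×10^3, giving log Q = 3.037.
E = E° − (0.0631/n)·log Q = +0.701 − (0.0631/6)(3.037) = +0.67 V.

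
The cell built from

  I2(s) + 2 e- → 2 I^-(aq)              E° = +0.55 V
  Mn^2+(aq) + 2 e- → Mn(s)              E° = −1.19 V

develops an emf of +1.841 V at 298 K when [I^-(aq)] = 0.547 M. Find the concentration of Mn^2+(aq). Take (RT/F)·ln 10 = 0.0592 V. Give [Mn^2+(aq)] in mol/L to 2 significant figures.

0.0013 M

With I₂/I⁻ at the cathode and Mn²⁺/Mn at the anode, E°cell = +0.55 − (−1.19) = +1.74 V (n = 2).
Rearranging E = E° − (0.0592/n)·log Q gives log Q = 2(+1.74 − (+1.841))/0.0592 = −3.412.
For I2(s) + Mn(s) → 2 I^-(aq) + Mn^2+(aq), the reaction quotient is Q = [I^-(aq)]^2·[Mn^2+(aq)].
Substituting the known concentrations and solving, log [Mn^2+(aq)] = −2.888 and [Mn^2+(aq)] = 0.0013 M.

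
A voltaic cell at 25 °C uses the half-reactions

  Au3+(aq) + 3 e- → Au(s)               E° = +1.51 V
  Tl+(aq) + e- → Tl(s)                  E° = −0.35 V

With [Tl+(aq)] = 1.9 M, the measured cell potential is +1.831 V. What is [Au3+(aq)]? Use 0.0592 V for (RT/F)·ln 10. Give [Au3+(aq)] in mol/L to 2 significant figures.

The Au³⁺/Au couple has the larger reduction potential, so it is the cathode: E°cell = +1.51 − (−0.35) = +1.86 V and n = 3.
From the Nernst equation, log Q = n(E° − E)/0.0592 = 3·(+1.86 − (+1.831))/0.0592 = 1.470.
Balancing electrons gives Au3+(aq) + 3 Tl(s) → Au(s) + 3 Tl+(aq); thus Q = [Tl+(aq)]^3 / [Au3+(aq)].
Substituting the known concentrations and solving, log [Au3+(aq)] = −0.634 and [Au3+(aq)] = 0.23 M.

0.23 M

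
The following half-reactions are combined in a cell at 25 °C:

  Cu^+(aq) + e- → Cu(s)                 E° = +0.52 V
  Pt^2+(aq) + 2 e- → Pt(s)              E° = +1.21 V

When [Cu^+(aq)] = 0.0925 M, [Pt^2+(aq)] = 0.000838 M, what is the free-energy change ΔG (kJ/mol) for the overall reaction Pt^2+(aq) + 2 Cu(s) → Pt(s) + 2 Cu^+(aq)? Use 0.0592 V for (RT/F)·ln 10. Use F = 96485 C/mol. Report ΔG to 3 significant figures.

−127 kJ/mol

With Pt²⁺/Pt reduced at the cathode, E°cell = +1.21 − (+0.52) = +0.69 V and n = 2.
Here Q = [Cu^+(aq)]^2 / [Pt^2+(aq)] = 10.2 (log Q = 1.009), giving E = +0.69 − (0.0592/2)·(1.009) = +0.6601 V.
ΔG = −nFE = −(2)(96485)(+0.6601) J/mol = −127 kJ/mol.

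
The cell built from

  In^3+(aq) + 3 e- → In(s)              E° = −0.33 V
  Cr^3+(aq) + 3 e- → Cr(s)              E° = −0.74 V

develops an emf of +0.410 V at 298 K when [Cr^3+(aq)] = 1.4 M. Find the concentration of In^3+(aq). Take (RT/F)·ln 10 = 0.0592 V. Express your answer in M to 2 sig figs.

1.4 M

The In³⁺/In couple has the larger reduction potential, so it is the cathode: E°cell = −0.33 − (−0.74) = +0.41 V and n = 3.
From the Nernst equation, log Q = n(E° − E)/0.0592 = 3·(+0.41 − (+0.410))/0.0592 = 0.000.
Balancing electrons gives In^3+(aq) + Cr(s) → In(s) + Cr^3+(aq); thus Q = [Cr^3+(aq)] / [In^3+(aq)].
Solving for the unknown gives log [In^3+(aq)] = 0.146, so [In^3+(aq)] ≈ 1.4 M.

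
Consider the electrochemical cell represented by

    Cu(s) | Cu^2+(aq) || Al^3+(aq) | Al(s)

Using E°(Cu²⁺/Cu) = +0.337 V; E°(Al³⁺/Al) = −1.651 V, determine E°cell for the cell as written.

−1.988 V

By convention the left-hand electrode in cell notation is the anode (oxidation) and the right-hand electrode is the cathode (reduction).
E°cell = E°(right) − E°(left) = −1.651 − (+0.337) = −1.988 V.
The negative sign shows that, as written, the cell would require an external voltage to drive the reaction.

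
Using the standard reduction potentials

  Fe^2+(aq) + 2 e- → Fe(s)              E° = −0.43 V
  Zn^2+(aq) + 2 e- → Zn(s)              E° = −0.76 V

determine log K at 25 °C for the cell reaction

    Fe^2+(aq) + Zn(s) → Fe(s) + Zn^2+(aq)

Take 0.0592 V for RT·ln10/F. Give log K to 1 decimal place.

The Fe²⁺/Fe couple is reduced (cathode); E°cell = −0.43 − (−0.76) = +0.33 V with n = 2.
At equilibrium E = 0, so log K = nE°cell / 0.0592 = (2)(+0.33) / 0.0592 = 11.1.

log K = 11.1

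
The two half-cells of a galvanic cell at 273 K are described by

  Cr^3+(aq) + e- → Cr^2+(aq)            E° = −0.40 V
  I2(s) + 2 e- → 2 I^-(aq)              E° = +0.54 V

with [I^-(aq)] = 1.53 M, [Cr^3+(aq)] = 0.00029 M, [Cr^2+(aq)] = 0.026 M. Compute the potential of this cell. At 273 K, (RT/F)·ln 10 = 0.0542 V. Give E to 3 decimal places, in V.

+1.036 V

The I₂/I⁻ couple has the more positive E°, so it is the cathode; Cr³⁺/Cr²⁺ is the anode.
The standard potential is +0.54 − (−0.40) = +0.94 V and the balanced reaction transfers n = 2 electrons.
For the overall reaction I2(s) + 2 Cr^2+(aq) → 2 I^-(aq) + 2 Cr^3+(aq), Q = ([I^-(aq)]^2·[Cr^3+(aq)]^2) / [Cr^2+(aq)]^2 = 0.000291, giving log Q = −3.536.
E = E° − (0.0542/n)·log Q = +0.94 − (0.0542/2)(−3.536) = +1.036 V.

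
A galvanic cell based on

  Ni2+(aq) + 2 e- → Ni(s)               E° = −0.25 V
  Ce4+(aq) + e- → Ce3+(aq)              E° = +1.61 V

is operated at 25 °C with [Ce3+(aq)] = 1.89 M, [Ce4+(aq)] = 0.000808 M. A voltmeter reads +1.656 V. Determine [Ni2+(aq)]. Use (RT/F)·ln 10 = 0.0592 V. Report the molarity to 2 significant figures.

Ce⁴⁺/Ce³⁺ is the cathode (higher E°); E°cell = +1.61 − (−0.25) = +1.86 V with n = 2.
Since E = E° − (0.0592/n)·log Q, log Q = n(E° − E)/0.0592 = 6.892.
The balanced reaction is 2 Ce4+(aq) + Ni(s) → 2 Ce3+(aq) + Ni2+(aq), so Q = ([Ce3+(aq)]^2·[Ni2+(aq)]) / [Ce4+(aq)]^2.
Isolating [Ni2+(aq)] in Q = 10^{6.892} yields log [Ni2+(aq)] = 0.154, i.e. 1.4 M.

1.4 M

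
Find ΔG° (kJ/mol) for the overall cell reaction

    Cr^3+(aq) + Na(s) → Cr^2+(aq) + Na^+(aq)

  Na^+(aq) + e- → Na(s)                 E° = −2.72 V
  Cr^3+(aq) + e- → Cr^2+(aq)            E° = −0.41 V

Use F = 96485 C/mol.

−223 kJ/mol

In the reaction as written Cr^3+(aq) is reduced, so the Cr³⁺/Cr²⁺ couple is the cathode and Na⁺/Na is the anode.
E°cell = −0.41 − (−2.72) = +2.31 V; balancing electrons gives n = 1.
ΔG° = −nFE°cell = −(1)(96485)(+2.31) J/mol = −223 kJ/mol.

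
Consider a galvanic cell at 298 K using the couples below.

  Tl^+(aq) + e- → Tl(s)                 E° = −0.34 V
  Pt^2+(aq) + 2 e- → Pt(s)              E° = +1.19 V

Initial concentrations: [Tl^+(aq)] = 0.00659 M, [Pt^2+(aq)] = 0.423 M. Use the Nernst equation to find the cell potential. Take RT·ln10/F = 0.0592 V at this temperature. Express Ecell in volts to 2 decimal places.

+1.65 V

Pt²⁺/Pt is reduced (cathode, E° = +1.19 V) and Tl⁺/Tl is oxidized (anode).
E°cell = E°cat − E°an = +1.19 − (−0.34) = +1.53 V; n = 2.
The balanced reaction is Pt^2+(aq) + 2 Tl(s) → Pt(s) + 2 Tl^+(aq), so Q = [Tl^+(aq)]^2 / [Pt^2+(aq)] = 0.000103 and log Q = −3.989.
By the Nernst equation, E = +1.53 − (0.0592/2)·(−3.989) = +1.65 V.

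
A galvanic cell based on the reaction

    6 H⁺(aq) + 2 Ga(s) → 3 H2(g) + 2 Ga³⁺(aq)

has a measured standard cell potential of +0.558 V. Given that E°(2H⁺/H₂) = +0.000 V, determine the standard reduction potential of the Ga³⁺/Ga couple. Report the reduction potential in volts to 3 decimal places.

−0.558 V

In the reaction as written the 2H⁺/H₂ couple is reduced (cathode) and Ga³⁺/Ga is oxidized (anode), so E°cell = E°(2H⁺/H₂) − E°(Ga³⁺/Ga).
E°(Ga³⁺/Ga) = E°(cathode) − E°cell = +0.000 − (+0.558) = −0.558 V.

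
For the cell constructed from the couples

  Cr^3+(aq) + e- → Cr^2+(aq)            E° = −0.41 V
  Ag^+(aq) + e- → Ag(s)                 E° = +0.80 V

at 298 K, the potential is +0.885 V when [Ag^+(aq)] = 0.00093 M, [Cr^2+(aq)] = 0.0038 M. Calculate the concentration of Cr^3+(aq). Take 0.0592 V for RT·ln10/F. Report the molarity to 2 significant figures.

1.1 M

Ag⁺/Ag is the cathode (higher E°); E°cell = +0.80 − (−0.41) = +1.21 V with n = 1.
Rearranging E = E° − (0.0592/n)·log Q gives log Q = 1(+1.21 − (+0.885))/0.0592 = 5.490.
Balancing electrons gives Ag^+(aq) + Cr^2+(aq) → Ag(s) + Cr^3+(aq); thus Q = [Cr^3+(aq)] / ([Ag^+(aq)]·[Cr^2+(aq)]).
Solving for the unknown gives log [Cr^3+(aq)] = 0.038, so [Cr^3+(aq)] ≈ 1.1 M.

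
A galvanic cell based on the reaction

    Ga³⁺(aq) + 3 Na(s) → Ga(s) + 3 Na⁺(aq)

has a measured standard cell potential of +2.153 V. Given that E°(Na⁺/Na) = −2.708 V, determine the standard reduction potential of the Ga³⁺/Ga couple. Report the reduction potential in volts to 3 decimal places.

In the reaction as written the Ga³⁺/Ga couple is reduced (cathode) and Na⁺/Na is oxidized (anode), so E°cell = E°(Ga³⁺/Ga) − E°(Na⁺/Na).
E°(Ga³⁺/Ga) = E°cell + E°(anode) = +2.153 + (−2.708) = −0.555 V.

−0.555 V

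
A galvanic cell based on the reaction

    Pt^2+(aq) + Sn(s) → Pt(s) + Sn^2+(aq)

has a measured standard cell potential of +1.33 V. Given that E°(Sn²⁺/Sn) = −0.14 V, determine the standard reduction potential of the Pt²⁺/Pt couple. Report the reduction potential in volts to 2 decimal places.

+1.19 V

In the reaction as written the Pt²⁺/Pt couple is reduced (cathode) and Sn²⁺/Sn is oxidized (anode), so E°cell = E°(Pt²⁺/Pt) − E°(Sn²⁺/Sn).
E°(Pt²⁺/Pt) = E°cell + E°(anode) = +1.33 + (−0.14) = +1.19 V.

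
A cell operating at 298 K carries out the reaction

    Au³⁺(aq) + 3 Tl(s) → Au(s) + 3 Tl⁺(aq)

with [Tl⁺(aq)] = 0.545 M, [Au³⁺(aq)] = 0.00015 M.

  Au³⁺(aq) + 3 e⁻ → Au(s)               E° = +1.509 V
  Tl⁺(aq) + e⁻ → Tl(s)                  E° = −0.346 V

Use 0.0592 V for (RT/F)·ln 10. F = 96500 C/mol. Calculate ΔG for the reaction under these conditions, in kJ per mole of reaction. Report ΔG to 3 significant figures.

−520 kJ/mol

The standard cell potential is +1.509 − (−0.346) = +1.855 V, with n = 3 electrons in the balanced equation.
Q = [Tl⁺(aq)]^3 / [Au³⁺(aq)] = 1.08×10^3, so log Q = 3.033 and E = +1.855 − (0.0592/3)(3.033) = +1.7951 V.
Then ΔG = −nFE = −3 × 96500 × +1.7951 J/mol = −520 kJ/mol.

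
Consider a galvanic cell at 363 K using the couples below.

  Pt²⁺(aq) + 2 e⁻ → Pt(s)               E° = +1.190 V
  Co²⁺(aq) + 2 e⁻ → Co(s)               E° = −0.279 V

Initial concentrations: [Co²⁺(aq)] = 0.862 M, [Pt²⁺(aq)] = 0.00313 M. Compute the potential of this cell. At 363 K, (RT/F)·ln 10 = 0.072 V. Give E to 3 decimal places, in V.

+1.381 V

Pt²⁺/Pt is reduced (cathode, E° = +1.190 V) and Co²⁺/Co is oxidized (anode).
E°cell = +1.190 − (−0.279) = +1.469 V, with n = 2 electrons transferred.
For the overall reaction Pt²⁺(aq) + Co(s) → Pt(s) + Co²⁺(aq), Q = [Co²⁺(aq)] / [Pt²⁺(aq)] = 275, giving log Q = 2.440.
By the Nernst equation, E = +1.469 − (0.072/2)·(2.440) = +1.381 V.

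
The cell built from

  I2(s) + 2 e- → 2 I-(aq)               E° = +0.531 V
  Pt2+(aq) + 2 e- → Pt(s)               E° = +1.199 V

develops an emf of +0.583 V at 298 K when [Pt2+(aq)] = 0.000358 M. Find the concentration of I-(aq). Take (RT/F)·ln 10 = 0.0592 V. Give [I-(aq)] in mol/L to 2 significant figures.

Pt²⁺/Pt is the cathode (higher E°); E°cell = +1.199 − (+0.531) = +0.668 V with n = 2.
Rearranging E = E° − (0.0592/n)·log Q gives log Q = 2(+0.668 − (+0.583))/0.0592 = 2.872.
For Pt2+(aq) + 2 I-(aq) → Pt(s) + I2(s), the reaction quotient is Q = 1 / ([Pt2+(aq)]·[I-(aq)]^2).
Substituting the known concentrations and solving, log [I-(aq)] = 0.287 and [I-(aq)] = 1.9 M.

1.9 M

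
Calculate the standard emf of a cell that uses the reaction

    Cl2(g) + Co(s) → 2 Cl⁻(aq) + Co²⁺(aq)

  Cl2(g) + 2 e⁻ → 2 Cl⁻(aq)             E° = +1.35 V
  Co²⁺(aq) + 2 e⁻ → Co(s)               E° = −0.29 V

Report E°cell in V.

Cl2(g) gains electrons, so the Cl₂/Cl⁻ couple is the cathode; the Co²⁺/Co couple is the anode.
E°cell = E°(cathode) − E°(anode) = +1.35 − (−0.29) = +1.64 V.
The positive value indicates the reaction is spontaneous as written.

+1.64 V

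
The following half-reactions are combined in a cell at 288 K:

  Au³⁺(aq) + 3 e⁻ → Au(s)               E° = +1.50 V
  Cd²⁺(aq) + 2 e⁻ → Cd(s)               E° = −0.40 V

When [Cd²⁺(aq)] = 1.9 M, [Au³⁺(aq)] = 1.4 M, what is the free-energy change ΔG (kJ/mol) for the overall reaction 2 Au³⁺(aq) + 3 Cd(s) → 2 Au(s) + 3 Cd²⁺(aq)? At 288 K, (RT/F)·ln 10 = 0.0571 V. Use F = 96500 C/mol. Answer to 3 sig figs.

The standard cell potential is +1.50 − (−0.40) = +1.90 V, with n = 6 electrons in the balanced equation.
Q = [Cd²⁺(aq)]^3 / [Au³⁺(aq)]^2 = 3.5, so log Q = 0.544 and E = +1.90 − (0.0571/6)(0.544) = +1.8948 V.
Then ΔG = −nFE = −6 × 96500 × +1.8948 J/mol = −1100 kJ/mol.

−1100 kJ/mol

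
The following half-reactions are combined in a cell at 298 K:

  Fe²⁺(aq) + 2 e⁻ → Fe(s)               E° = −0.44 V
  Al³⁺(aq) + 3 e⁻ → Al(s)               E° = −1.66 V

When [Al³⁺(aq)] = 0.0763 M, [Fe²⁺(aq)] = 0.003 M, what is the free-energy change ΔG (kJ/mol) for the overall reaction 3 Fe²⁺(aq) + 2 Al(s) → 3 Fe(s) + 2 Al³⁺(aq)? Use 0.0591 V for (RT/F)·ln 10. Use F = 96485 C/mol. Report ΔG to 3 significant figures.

With Fe²⁺/Fe reduced at the cathode, E°cell = −0.44 − (−1.66) = +1.22 V and n = 6.
Here Q = [Al³⁺(aq)]^2 / [Fe²⁺(aq)]^3 = 2.16×10^5 (log Q = 5.334), giving E = +1.22 − (0.0591/6)·(5.334) = +1.1675 V.
ΔG = −nFE = −(6)(96485)(+1.1675) J/mol = −676 kJ/mol.

−676 kJ/mol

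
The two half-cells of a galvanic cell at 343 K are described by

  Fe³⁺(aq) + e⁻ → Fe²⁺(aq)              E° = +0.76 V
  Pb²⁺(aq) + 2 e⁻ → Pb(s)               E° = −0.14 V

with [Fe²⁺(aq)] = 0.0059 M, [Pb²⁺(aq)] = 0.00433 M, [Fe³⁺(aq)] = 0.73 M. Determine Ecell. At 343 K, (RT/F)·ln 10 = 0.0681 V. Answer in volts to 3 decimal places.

Since E°(Fe³⁺/Fe²⁺) > E°(Pb²⁺/Pb), Fe³⁺/Fe²⁺ serves as the cathode.
E°cell = E°cat − E°an = +0.76 − (−0.14) = +0.90 V; n = 2.
The balanced reaction is 2 Fe³⁺(aq) + Pb(s) → 2 Fe²⁺(aq) + Pb²⁺(aq), so Q = ([Fe²⁺(aq)]^2·[Pb²⁺(aq)]) / [Fe³⁺(aq)]^2 = 2.83×10^−7 and log Q = −6.548.
E = E° − (0.0681/n)·log Q = +0.90 − (0.0681/2)(−6.548) = +1.123 V.

+1.123 V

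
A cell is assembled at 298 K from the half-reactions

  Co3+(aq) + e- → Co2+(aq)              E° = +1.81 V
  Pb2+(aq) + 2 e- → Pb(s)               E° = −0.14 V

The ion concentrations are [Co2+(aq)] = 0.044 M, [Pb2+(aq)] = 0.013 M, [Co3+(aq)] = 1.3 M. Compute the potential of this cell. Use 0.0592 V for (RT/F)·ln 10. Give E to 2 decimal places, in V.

The Co³⁺/Co²⁺ couple has the more positive E°, so it is the cathode; Pb²⁺/Pb is the anode.
The standard potential is +1.81 − (−0.14) = +1.95 V and the balanced reaction transfers n = 2 electrons.
For the overall reaction 2 Co3+(aq) + Pb(s) → 2 Co2+(aq) + Pb2+(aq), Q = ([Co2+(aq)]^2·[Pb2+(aq)]) / [Co3+(aq)]^2 = 1.49×10^−5, giving log Q = −4.827.
By the Nernst equation, E = +1.95 − (0.0592/2)·(−4.827) = +2.09 V.

+2.09 V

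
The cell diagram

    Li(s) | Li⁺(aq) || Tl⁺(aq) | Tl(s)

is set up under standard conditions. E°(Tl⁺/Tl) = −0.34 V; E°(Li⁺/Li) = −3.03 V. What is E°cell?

+2.69 V

By convention the left-hand electrode in cell notation is the anode (oxidation) and the right-hand electrode is the cathode (reduction).
E°cell = E°(right) − E°(left) = −0.34 − (−3.03) = +2.69 V.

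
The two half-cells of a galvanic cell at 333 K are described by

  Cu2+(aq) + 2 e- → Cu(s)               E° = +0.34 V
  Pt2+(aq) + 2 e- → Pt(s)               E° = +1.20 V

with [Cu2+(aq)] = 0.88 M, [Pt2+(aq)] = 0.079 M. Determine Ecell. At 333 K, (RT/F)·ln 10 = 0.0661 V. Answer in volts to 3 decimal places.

Since E°(Pt²⁺/Pt) > E°(Cu²⁺/Cu), Pt²⁺/Pt serves as the cathode.
E°cell = E°cat − E°an = +1.20 − (+0.34) = +0.86 V; n = 2.
Balancing gives Pt2+(aq) + Cu(s) → Pt(s) + Cu2+(aq); hence Q = [Cu2+(aq)] / [Pt2+(aq)] = 11.1 (log Q = 1.047).
By the Nernst equation, E = +0.86 − (0.0661/2)·(1.047) = +0.825 V.

+0.825 V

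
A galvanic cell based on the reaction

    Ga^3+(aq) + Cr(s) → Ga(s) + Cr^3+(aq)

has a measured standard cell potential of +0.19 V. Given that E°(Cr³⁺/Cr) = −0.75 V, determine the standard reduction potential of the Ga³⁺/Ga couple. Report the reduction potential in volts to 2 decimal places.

In the reaction as written the Ga³⁺/Ga couple is reduced (cathode) and Cr³⁺/Cr is oxidized (anode), so E°cell = E°(Ga³⁺/Ga) − E°(Cr³⁺/Cr).
E°(Ga³⁺/Ga) = E°cell + E°(anode) = +0.19 + (−0.75) = −0.56 V.

−0.56 V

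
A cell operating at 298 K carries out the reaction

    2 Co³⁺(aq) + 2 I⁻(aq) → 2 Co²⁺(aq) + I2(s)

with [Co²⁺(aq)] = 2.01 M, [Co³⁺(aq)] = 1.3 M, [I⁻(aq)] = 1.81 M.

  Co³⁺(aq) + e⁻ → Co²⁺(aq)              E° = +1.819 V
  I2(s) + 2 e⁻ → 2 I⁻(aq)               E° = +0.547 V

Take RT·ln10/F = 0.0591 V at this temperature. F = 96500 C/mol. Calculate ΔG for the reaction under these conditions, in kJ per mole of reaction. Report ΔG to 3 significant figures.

−246 kJ/mol

E°cell = +1.819 − (+0.547) = +1.272 V; the balanced reaction transfers n = 2 electrons.
Q = [Co²⁺(aq)]^2 / ([Co³⁺(aq)]^2·[I⁻(aq)]^2) = 0.73, so log Q = −0.137 and E = +1.272 − (0.0591/2)(−0.137) = +1.2760 V.
ΔG = −nFE = −(2)(96500)(+1.2760) J/mol = −246 kJ/mol.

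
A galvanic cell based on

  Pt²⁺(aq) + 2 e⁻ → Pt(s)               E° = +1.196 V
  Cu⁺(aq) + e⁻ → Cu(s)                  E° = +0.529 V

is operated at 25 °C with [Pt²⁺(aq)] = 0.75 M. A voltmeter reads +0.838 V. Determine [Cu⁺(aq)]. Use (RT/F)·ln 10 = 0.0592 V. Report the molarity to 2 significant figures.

0.0011 M

With Pt²⁺/Pt at the cathode and Cu⁺/Cu at the anode, E°cell = +1.196 − (+0.529) = +0.667 V (n = 2).
Rearranging E = E° − (0.0592/n)·log Q gives log Q = 2(+0.667 − (+0.838))/0.0592 = −5.777.
For Pt²⁺(aq) + 2 Cu(s) → Pt(s) + 2 Cu⁺(aq), the reaction quotient is Q = [Cu⁺(aq)]^2 / [Pt²⁺(aq)].
Solving for the unknown gives log [Cu⁺(aq)] = −2.951, so [Cu⁺(aq)] ≈ 0.0011 M.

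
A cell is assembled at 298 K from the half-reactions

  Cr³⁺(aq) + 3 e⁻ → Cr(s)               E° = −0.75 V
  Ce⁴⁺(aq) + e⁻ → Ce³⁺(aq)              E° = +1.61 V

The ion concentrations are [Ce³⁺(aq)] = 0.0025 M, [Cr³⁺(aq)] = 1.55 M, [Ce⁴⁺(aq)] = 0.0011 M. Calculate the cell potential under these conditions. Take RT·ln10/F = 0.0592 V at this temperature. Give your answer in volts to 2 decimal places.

The Ce⁴⁺/Ce³⁺ couple has the more positive E°, so it is the cathode; Cr³⁺/Cr is the anode.
The standard potential is +1.61 − (−0.75) = +2.36 V and the balanced reaction transfers n = 3 electrons.
Balancing gives 3 Ce⁴⁺(aq) + Cr(s) → 3 Ce³⁺(aq) + Cr³⁺(aq); hence Q = ([Ce³⁺(aq)]^3·[Cr³⁺(aq)]) / [Ce⁴⁺(aq)]^3 = 18.2 (log Q = 1.260).
By the Nernst equation, E = +2.36 − (0.0592/3)·(1.260) = +2.34 V.

+2.34 V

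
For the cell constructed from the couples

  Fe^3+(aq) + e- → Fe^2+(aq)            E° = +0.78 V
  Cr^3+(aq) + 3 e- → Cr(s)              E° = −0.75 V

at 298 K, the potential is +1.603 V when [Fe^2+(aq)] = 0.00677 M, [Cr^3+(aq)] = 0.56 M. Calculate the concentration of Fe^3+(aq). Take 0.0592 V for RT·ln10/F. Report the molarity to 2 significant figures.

The Fe³⁺/Fe²⁺ couple has the larger reduction potential, so it is the cathode: E°cell = +0.78 − (−0.75) = +1.53 V and n = 3.
From the Nernst equation, log Q = n(E° − E)/0.0592 = 3·(+1.53 − (+1.603))/0.0592 = −3.699.
The balanced reaction is 3 Fe^3+(aq) + Cr(s) → 3 Fe^2+(aq) + Cr^3+(aq), so Q = ([Fe^2+(aq)]^3·[Cr^3+(aq)]) / [Fe^3+(aq)]^3.
Solving for the unknown gives log [Fe^3+(aq)] = −1.020, so [Fe^3+(aq)] ≈ 0.095 M.

0.095 M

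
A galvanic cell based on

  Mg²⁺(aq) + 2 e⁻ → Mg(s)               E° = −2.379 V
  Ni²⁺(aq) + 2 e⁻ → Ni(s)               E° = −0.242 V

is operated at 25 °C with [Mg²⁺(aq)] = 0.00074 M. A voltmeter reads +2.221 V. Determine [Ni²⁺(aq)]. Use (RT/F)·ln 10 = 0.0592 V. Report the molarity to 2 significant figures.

Ni²⁺/Ni is the cathode (higher E°); E°cell = −0.242 − (−2.379) = +2.137 V with n = 2.
Since E = E° − (0.0592/n)·log Q, log Q = n(E° − E)/0.0592 = −2.838.
For Ni²⁺(aq) + Mg(s) → Ni(s) + Mg²⁺(aq), the reaction quotient is Q = [Mg²⁺(aq)] / [Ni²⁺(aq)].
Isolating [Ni²⁺(aq)] in Q = 10^{−2.838} yields log [Ni²⁺(aq)] = −0.293, i.e. 0.51 M.

0.51 M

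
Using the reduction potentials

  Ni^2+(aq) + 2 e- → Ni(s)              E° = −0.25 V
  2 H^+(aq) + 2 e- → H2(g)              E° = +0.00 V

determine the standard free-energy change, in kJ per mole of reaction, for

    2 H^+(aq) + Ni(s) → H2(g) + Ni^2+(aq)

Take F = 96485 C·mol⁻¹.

−48.2 kJ/mol

In the reaction as written H^+(aq) is reduced, so the 2H⁺/H₂ couple is the cathode and Ni²⁺/Ni is the anode.
E°cell = +0.00 − (−0.25) = +0.25 V; balancing electrons gives n = 2.
ΔG° = −nFE°cell = −(2)(96485)(+0.25) J/mol = −48.2 kJ/mol.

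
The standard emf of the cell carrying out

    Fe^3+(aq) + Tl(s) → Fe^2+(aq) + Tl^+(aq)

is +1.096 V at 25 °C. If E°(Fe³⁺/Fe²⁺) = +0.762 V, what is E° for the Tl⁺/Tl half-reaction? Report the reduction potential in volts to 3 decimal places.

−0.334 V

In the reaction as written the Fe³⁺/Fe²⁺ couple is reduced (cathode) and Tl⁺/Tl is oxidized (anode), so E°cell = E°(Fe³⁺/Fe²⁺) − E°(Tl⁺/Tl).
E°(Tl⁺/Tl) = E°(cathode) − E°cell = +0.762 − (+1.096) = −0.334 V.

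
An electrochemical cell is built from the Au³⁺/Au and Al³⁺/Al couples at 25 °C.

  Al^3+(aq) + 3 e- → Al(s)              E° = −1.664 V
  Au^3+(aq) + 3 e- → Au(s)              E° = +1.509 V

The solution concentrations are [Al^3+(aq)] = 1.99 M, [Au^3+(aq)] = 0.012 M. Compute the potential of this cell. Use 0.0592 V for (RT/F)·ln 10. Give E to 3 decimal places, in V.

+3.129 V

Since E°(Au³⁺/Au) > E°(Al³⁺/Al), Au³⁺/Au serves as the cathode.
E°cell = +1.509 − (−1.664) = +3.173 V, with n = 3 electrons transferred.
The balanced reaction is Au^3+(aq) + Al(s) → Au(s) + Al^3+(aq), so Q = [Al^3+(aq)] / [Au^3+(aq)] = 166 and log Q = 2.220.
E = E° − (0.0592/n)·log Q = +3.173 − (0.0592/3)(2.220) = +3.129 V.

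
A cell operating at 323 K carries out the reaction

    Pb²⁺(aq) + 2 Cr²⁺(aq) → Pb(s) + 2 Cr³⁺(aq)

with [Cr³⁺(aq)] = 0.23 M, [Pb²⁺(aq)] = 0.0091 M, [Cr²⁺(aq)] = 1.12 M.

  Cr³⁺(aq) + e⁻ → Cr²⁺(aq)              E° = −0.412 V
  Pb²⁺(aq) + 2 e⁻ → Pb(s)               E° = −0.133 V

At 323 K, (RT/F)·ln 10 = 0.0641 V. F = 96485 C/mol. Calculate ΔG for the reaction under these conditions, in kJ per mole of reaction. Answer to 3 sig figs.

E°cell = −0.133 − (−0.412) = +0.279 V; the balanced reaction transfers n = 2 electrons.
Here Q = [Cr³⁺(aq)]^2 / ([Pb²⁺(aq)]·[Cr²⁺(aq)]^2) = 4.63 (log Q = 0.666), giving E = +0.279 − (0.0641/2)·(0.666) = +0.2577 V.
Finally ΔG = −nFE = −(2)(96485 C/mol)(+0.2577 V) = −49.7 kJ/mol.

−49.7 kJ/mol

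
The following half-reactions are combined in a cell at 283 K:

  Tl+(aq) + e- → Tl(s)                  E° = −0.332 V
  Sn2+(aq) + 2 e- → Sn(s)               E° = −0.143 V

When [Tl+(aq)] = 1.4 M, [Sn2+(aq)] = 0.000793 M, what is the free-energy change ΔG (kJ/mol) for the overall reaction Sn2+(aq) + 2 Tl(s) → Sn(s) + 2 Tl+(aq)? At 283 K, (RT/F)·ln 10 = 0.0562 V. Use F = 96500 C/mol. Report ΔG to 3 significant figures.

−18.1 kJ/mol

With Sn²⁺/Sn reduced at the cathode, E°cell = −0.143 − (−0.332) = +0.189 V and n = 2.
Here Q = [Tl+(aq)]^2 / [Sn2+(aq)] = 2.47×10^3 (log Q = 3.393), giving E = +0.189 − (0.0562/2)·(3.393) = +0.0937 V.
Then ΔG = −nFE = −2 × 96500 × +0.0937 J/mol = −18.1 kJ/mol.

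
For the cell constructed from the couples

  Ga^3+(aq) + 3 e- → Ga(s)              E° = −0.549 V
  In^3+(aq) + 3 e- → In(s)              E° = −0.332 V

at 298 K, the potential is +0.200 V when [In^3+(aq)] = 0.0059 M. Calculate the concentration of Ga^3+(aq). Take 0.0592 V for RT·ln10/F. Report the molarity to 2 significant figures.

The In³⁺/In couple has the larger reduction potential, so it is the cathode: E°cell = −0.332 − (−0.549) = +0.217 V and n = 3.
From the Nernst equation, log Q = n(E° − E)/0.0592 = 3·(+0.217 − (+0.200))/0.0592 = 0.861.
The balanced reaction is In^3+(aq) + Ga(s) → In(s) + Ga^3+(aq), so Q = [Ga^3+(aq)] / [In^3+(aq)].
Substituting the known concentrations and solving, log [Ga^3+(aq)] = −1.368 and [Ga^3+(aq)] = 0.043 M.

0.043 M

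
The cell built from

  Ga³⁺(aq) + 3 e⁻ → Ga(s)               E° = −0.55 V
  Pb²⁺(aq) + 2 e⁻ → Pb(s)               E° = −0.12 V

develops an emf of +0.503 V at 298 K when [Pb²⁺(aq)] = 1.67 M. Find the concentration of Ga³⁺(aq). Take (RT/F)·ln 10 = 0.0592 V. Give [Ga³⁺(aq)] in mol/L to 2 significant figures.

0.00043 M

Pb²⁺/Pb is the cathode (higher E°); E°cell = −0.12 − (−0.55) = +0.43 V with n = 6.
Since E = E° − (0.0592/n)·log Q, log Q = n(E° − E)/0.0592 = −7.399.
Balancing electrons gives 3 Pb²⁺(aq) + 2 Ga(s) → 3 Pb(s) + 2 Ga³⁺(aq); thus Q = [Ga³⁺(aq)]^2 / [Pb²⁺(aq)]^3.
Isolating [Ga³⁺(aq)] in Q = 10^{−7.399} yields log [Ga³⁺(aq)] = −3.365, i.e. 0.00043 M.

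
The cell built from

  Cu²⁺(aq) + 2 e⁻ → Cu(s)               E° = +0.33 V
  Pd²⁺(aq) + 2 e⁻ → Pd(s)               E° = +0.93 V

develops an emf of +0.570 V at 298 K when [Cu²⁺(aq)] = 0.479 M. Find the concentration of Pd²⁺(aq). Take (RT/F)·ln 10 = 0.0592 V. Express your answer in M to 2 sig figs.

With Pd²⁺/Pd at the cathode and Cu²⁺/Cu at the anode, E°cell = +0.93 − (+0.33) = +0.60 V (n = 2).
From the Nernst equation, log Q = n(E° − E)/0.0592 = 2·(+0.60 − (+0.570))/0.0592 = 1.014.
The balanced reaction is Pd²⁺(aq) + Cu(s) → Pd(s) + Cu²⁺(aq), so Q = [Cu²⁺(aq)] / [Pd²⁺(aq)].
Isolating [Pd²⁺(aq)] in Q = 10^{1.014} yields log [Pd²⁺(aq)] = −1.334, i.e. 0.046 M.

0.046 M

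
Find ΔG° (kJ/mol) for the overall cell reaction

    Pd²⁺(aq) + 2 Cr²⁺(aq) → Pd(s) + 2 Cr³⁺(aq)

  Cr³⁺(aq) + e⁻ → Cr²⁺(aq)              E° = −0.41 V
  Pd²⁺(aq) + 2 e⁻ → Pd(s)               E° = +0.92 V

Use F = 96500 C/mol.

In the reaction as written Pd²⁺(aq) is reduced, so the Pd²⁺/Pd couple is the cathode and Cr³⁺/Cr²⁺ is the anode.
E°cell = +0.92 − (−0.41) = +1.33 V; balancing electrons gives n = 2.
ΔG° = −nFE°cell = −(2)(96500)(+1.33) J/mol = −257 kJ/mol.

−257 kJ/mol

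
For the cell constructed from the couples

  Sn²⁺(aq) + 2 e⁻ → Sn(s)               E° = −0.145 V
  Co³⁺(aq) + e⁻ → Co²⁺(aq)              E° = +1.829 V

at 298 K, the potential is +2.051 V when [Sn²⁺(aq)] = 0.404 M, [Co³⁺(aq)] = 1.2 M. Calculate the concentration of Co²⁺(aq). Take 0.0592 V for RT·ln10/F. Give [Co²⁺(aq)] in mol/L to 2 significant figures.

0.094 M

Co³⁺/Co²⁺ is the cathode (higher E°); E°cell = +1.829 − (−0.145) = +1.974 V with n = 2.
From the Nernst equation, log Q = n(E° − E)/0.0592 = 2·(+1.974 − (+2.051))/0.0592 = −2.601.
For 2 Co³⁺(aq) + Sn(s) → 2 Co²⁺(aq) + Sn²⁺(aq), the reaction quotient is Q = ([Co²⁺(aq)]^2·[Sn²⁺(aq)]) / [Co³⁺(aq)]^2.
Substituting the known concentrations and solving, log [Co²⁺(aq)] = −1.025 and [Co²⁺(aq)] = 0.094 M.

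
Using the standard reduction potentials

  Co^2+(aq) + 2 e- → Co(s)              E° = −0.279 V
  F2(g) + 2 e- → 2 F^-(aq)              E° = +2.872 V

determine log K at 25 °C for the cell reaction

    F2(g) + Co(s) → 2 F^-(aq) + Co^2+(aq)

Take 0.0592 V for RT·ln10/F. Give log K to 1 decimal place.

log K = 106.5

The F₂/F⁻ couple is reduced (cathode); E°cell = +2.872 − (−0.279) = +3.151 V with n = 2.
At equilibrium E = 0, so log K = nE°cell / 0.0592 = (2)(+3.151) / 0.0592 = 106.5.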